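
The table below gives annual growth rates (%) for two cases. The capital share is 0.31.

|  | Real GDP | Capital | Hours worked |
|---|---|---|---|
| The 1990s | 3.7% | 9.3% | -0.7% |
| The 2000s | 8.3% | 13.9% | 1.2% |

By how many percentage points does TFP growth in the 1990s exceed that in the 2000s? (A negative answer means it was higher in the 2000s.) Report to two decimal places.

Labor's share = 1 − 0.31 = 0.69.
The 1990s: TFP = 3.7 − 2.883 + 0.483 = 1.3%.
The 2000s: TFP = 8.3 − 4.309 − 0.828 = 3.163%.
Difference = 1.3 − (3.163) = -1.863 pp.

-1.86 percentage points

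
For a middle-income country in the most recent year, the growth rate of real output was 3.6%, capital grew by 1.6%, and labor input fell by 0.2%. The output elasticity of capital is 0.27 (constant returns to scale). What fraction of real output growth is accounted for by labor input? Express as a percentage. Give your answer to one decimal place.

Labor input accounted for -4.1% of growth.

Labor's share = 1 − 0.27 = 0.73.
Labor input contributed 0.73 × (-0.2) = -0.146 pp.
Share of growth = -0.146 / 3.6 × 100 = -4.056%.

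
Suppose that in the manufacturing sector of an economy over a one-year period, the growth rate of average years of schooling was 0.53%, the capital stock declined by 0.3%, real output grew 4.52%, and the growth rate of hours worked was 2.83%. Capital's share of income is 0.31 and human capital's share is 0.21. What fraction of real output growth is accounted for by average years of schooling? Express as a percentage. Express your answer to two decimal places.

2.46%

Average years of schooling contributed 0.21 × 0.53 = 0.1113 pp.
Share of growth = 0.1113 / 4.52 × 100 = 2.4624%.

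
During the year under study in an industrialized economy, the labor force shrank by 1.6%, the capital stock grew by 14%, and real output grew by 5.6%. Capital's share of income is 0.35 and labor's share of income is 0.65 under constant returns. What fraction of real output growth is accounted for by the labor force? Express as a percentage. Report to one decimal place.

-18.6%

Labor's share = 1 − 0.35 = 0.65.
The labor force contributed 0.65 × (-1.6) = -1.04 pp.
Share of growth = -1.04 / 5.6 × 100 = -18.571%.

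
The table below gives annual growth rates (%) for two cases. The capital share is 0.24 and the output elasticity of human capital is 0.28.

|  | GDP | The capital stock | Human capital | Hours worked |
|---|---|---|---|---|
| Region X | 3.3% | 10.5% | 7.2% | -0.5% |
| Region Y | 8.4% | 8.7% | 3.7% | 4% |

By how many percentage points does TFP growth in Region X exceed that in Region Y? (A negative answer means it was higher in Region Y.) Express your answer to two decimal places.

-4.35 percentage points

Labor's share = 1 − 0.24 − 0.28 = 0.48.
Region X: TFP = 3.3 − 2.52 − 2.016 + 0.24 = -0.996%.
Region Y: TFP = 8.4 − 2.088 − 1.036 − 1.92 = 3.356%.
Difference = -0.996 − (3.356) = -4.352 pp.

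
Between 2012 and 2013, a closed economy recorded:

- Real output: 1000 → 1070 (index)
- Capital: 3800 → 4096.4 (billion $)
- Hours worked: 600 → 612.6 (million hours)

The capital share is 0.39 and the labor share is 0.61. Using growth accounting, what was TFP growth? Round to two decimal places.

Real output growth = (1070 − 1000) / 1000 = 7%.
Capital growth = (4096.4 − 3800) / 3800 = 7.8%.
Hours worked growth = (612.6 − 600) / 600 = 2.1%.
Labor's share = 1 − 0.39 = 0.61.
Capital: 0.39 × 7.8 = 3.042 pp.
Hours worked: 0.61 × 2.1 = 1.281 pp.
TFP growth = 7 − 4.323 = 2.677%.

2.68%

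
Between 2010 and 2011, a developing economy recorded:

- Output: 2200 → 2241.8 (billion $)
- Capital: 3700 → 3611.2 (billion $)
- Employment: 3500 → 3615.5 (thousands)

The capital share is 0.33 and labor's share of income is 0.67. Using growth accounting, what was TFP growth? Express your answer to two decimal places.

TFP growth was 0.48%.

Output growth = (2241.8 − 2200) / 2200 = 1.9%.
Capital growth = (3611.2 − 3700) / 3700 = -2.4%.
Employment growth = (3615.5 − 3500) / 3500 = 3.3%.
Labor's share = 1 − 0.33 = 0.67.
Capital: 0.33 × (-2.4) = -0.792 pp.
Employment: 0.67 × 3.3 = 2.211 pp.
TFP growth = 1.9 − 1.419 = 0.481%.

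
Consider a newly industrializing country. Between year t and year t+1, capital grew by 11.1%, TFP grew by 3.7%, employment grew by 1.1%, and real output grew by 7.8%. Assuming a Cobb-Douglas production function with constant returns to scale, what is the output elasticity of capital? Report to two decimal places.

α = 0.30

gY = gA + α·gK + (1−α)·gL, so gY − gA − gL = α(gK − gL).
7.8 − 3.7 − 1.1 = α × (11.1 − 1.1).
3 = 10 α, so α = 0.3.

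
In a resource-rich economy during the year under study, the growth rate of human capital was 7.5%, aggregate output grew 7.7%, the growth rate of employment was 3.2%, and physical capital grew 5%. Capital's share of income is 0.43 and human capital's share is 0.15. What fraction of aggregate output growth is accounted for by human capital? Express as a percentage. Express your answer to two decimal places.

Human capital accounted for 14.61% of growth.

Human capital contributed 0.15 × 7.5 = 1.125 pp.
Share of growth = 1.125 / 7.7 × 100 = 14.6104%.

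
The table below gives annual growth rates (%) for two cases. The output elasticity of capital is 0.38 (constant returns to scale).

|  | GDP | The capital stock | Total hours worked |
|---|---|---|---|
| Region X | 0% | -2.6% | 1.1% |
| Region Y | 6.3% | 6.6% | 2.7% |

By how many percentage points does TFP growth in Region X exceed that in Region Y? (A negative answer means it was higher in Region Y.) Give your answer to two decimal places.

Labor's share = 1 − 0.38 = 0.62.
Region X: TFP = 0 + 0.988 − 0.682 = 0.306%.
Region Y: TFP = 6.3 − 2.508 − 1.674 = 2.118%.
Difference = 0.306 − (2.118) = -1.812 pp.

-1.81 percentage points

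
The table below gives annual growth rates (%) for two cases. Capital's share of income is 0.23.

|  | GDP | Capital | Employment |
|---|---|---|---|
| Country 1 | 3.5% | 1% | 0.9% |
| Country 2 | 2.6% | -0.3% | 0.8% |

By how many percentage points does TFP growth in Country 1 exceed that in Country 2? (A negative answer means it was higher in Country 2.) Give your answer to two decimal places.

Labor's share = 1 − 0.23 = 0.77.
Country 1: TFP = 3.5 − 0.23 − 0.693 = 2.577%.
Country 2: TFP = 2.6 + 0.069 − 0.616 = 2.053%.
Difference = 2.577 − (2.053) = 0.524 pp.

0.52 percentage points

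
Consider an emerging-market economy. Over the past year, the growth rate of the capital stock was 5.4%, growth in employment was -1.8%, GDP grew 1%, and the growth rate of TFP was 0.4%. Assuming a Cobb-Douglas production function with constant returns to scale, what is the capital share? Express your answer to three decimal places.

gY = gA + α·gK + (1−α)·gL, so gY − gA − gL = α(gK − gL).
1 − 0.4 + 1.8 = α × (5.4 − (-1.8)).
2.4 = 7.2 α, so α = 0.33333.

0.333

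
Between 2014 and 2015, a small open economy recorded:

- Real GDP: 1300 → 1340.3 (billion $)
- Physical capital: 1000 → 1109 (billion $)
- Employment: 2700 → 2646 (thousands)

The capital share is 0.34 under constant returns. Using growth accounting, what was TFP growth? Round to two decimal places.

Real GDP growth = (1340.3 − 1300) / 1300 = 3.1%.
Physical capital growth = (1109 − 1000) / 1000 = 10.9%.
Employment growth = (2646 − 2700) / 2700 = -2%.
Labor's share = 1 − 0.34 = 0.66.
Physical capital: 0.34 × 10.9 = 3.706 pp.
Employment: 0.66 × (-2) = -1.32 pp.
TFP growth = 3.1 − 2.386 = 0.714%.

TFP grew 0.71%.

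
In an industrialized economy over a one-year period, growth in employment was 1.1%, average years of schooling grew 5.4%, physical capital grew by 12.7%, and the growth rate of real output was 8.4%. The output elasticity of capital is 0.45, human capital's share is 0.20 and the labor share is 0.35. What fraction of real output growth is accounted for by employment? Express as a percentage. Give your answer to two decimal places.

Employment accounted for 4.58% of growth.

Labor's share = 1 − 0.45 − 0.2 = 0.35.
Employment contributed 0.35 × 1.1 = 0.385 pp.
Share of growth = 0.385 / 8.4 × 100 = 4.5833%.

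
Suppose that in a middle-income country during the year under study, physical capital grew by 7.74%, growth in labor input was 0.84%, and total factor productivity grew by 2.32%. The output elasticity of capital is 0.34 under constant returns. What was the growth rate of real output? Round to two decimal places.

5.51%

Labor's share = 1 − 0.34 = 0.66.
Physical capital: 0.34 × 7.74 = 2.6316 pp.
Labor input: 0.66 × 0.84 = 0.5544 pp.
Output growth = 2.32 + 3.186 = 5.506%.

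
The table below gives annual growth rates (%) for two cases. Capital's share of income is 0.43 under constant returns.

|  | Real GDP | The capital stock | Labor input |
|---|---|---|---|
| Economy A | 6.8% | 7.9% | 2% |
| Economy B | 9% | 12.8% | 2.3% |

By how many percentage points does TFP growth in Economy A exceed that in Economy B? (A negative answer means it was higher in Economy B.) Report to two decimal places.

Labor's share = 1 − 0.43 = 0.57.
Economy A: TFP = 6.8 − 3.397 − 1.14 = 2.263%.
Economy B: TFP = 9 − 5.504 − 1.311 = 2.185%.
Difference = 2.263 − (2.185) = 0.078 pp.

0.08 percentage points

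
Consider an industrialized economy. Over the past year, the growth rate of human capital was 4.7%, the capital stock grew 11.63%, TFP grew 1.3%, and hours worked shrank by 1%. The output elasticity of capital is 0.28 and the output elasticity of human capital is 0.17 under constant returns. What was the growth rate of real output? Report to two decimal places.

Labor's share = 1 − 0.28 − 0.17 = 0.55.
The capital stock: 0.28 × 11.63 = 3.2564 pp.
Human capital: 0.17 × 4.7 = 0.799 pp.
Hours worked: 0.55 × (-1) = -0.55 pp.
Output growth = 1.3 + 3.5054 = 4.8054%.

4.81%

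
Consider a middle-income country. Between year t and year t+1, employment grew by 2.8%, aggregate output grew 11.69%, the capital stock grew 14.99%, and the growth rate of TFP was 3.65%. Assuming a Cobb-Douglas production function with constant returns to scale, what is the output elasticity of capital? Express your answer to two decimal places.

The output elasticity of capital is 0.43.

gY = gA + α·gK + (1−α)·gL, so gY − gA − gL = α(gK − gL).
11.69 − 3.65 − 2.8 = α × (14.99 − 2.8).
5.24 = 12.19 α, so α = 0.4299.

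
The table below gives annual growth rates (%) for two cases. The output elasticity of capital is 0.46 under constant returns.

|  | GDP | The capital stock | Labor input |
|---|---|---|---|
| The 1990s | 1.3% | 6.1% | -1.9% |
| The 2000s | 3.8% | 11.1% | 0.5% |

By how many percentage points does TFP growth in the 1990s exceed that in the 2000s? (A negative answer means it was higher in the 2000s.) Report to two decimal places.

Labor's share = 1 − 0.46 = 0.54.
The 1990s: TFP = 1.3 − 2.806 + 1.026 = -0.48%.
The 2000s: TFP = 3.8 − 5.106 − 0.27 = -1.576%.
Difference = -0.48 − (-1.576) = 1.096 pp.

1.10 percentage points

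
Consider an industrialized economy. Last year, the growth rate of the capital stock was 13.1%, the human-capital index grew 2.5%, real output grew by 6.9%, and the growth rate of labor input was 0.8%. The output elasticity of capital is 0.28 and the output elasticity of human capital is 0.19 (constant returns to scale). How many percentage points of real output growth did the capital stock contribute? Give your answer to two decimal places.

3.67 pp

Contribution = share × growth = 0.28 × 13.1 = 3.668 pp.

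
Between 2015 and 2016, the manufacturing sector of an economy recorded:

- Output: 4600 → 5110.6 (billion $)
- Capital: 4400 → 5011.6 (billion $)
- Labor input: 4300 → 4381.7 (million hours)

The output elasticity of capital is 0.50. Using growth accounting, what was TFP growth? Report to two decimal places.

Output growth = (5110.6 − 4600) / 4600 = 11.1%.
Capital growth = (5011.6 − 4400) / 4400 = 13.9%.
Labor input growth = (4381.7 − 4300) / 4300 = 1.9%.
Labor's share = 1 − 0.5 = 0.5.
Capital: 0.5 × 13.9 = 6.95 pp.
Labor input: 0.5 × 1.9 = 0.95 pp.
TFP growth = 11.1 − 7.9 = 3.2%.

3.20%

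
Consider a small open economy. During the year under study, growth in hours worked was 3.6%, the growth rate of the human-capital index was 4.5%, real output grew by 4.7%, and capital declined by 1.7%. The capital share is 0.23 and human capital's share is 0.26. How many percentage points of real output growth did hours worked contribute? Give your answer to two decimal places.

1.84 percentage points

Labor's share = 1 − 0.23 − 0.26 = 0.51.
Contribution = share × growth = 0.51 × 3.6 = 1.836 pp.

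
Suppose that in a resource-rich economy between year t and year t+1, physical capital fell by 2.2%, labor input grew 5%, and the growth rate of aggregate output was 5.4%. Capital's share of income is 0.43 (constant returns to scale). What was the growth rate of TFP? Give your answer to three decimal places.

Labor's share = 1 − 0.43 = 0.57.
Physical capital: 0.43 × (-2.2) = -0.946 pp.
Labor input: 0.57 × 5 = 2.85 pp.
TFP growth = 5.4 − 1.904 = 3.496%.

TFP growth was 3.496%.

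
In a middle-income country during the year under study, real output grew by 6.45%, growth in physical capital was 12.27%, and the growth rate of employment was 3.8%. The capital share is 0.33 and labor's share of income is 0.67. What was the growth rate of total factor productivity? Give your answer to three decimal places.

Labor's share = 1 − 0.33 = 0.67.
Physical capital: 0.33 × 12.27 = 4.0491 pp.
Employment: 0.67 × 3.8 = 2.546 pp.
TFP growth = 6.45 − 6.5951 = -0.1451%.

-0.145%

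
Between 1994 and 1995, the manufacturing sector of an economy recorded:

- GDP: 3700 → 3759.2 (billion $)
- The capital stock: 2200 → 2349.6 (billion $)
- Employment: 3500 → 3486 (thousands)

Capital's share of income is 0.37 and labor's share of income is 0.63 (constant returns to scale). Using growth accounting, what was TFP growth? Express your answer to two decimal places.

GDP growth = (3759.2 − 3700) / 3700 = 1.6%.
The capital stock growth = (2349.6 − 2200) / 2200 = 6.8%.
Employment growth = (3486 − 3500) / 3500 = -0.4%.
Labor's share = 1 − 0.37 = 0.63.
The capital stock: 0.37 × 6.8 = 2.516 pp.
Employment: 0.63 × (-0.4) = -0.252 pp.
TFP growth = 1.6 − 2.264 = -0.664%.

-0.66%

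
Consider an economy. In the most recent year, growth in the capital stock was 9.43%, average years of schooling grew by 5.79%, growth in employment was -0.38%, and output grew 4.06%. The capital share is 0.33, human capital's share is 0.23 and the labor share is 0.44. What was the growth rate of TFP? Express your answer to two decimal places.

Labor's share = 1 − 0.33 − 0.23 = 0.44.
The capital stock: 0.33 × 9.43 = 3.1119 pp.
Average years of schooling: 0.23 × 5.79 = 1.3317 pp.
Employment: 0.44 × (-0.38) = -0.1672 pp.
TFP growth = 4.06 − 4.2764 = -0.2164%.

-0.22%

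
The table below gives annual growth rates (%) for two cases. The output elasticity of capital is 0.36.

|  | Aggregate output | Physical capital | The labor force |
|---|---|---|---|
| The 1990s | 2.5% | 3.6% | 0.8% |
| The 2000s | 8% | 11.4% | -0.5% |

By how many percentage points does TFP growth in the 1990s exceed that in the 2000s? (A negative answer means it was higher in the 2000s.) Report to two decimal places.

-3.52 percentage points

Labor's share = 1 − 0.36 = 0.64.
The 1990s: TFP = 2.5 − 1.296 − 0.512 = 0.692%.
The 2000s: TFP = 8 − 4.104 + 0.32 = 4.216%.
Difference = 0.692 − (4.216) = -3.524 pp.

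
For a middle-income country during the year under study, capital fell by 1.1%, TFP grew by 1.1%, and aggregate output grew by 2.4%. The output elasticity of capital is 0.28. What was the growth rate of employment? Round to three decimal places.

Labor's share = 1 − 0.28 = 0.72.
gY = gA + 0.28×(-1.1) + 0.72×g.
0.72×g = 2.4 − 1.1 + 0.308 = 1.608.
g = 1.608 / 0.72 = 2.23333%.

2.233%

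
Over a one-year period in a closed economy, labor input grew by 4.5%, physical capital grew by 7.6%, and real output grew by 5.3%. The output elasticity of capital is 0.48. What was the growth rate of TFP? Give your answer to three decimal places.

-0.688%

Labor's share = 1 − 0.48 = 0.52.
Physical capital: 0.48 × 7.6 = 3.648 pp.
Labor input: 0.52 × 4.5 = 2.34 pp.
TFP growth = 5.3 − 5.988 = -0.688%.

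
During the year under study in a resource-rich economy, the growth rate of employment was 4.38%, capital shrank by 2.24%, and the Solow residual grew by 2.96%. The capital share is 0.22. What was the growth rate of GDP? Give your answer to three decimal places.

5.884%

Labor's share = 1 − 0.22 = 0.78.
Capital: 0.22 × (-2.24) = -0.4928 pp.
Employment: 0.78 × 4.38 = 3.4164 pp.
Output growth = 2.96 + 2.9236 = 5.8836%.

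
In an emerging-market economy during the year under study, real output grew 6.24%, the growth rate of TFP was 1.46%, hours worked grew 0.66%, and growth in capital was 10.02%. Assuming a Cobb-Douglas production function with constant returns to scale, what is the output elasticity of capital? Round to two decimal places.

gY = gA + α·gK + (1−α)·gL, so gY − gA − gL = α(gK − gL).
6.24 − 1.46 − 0.66 = α × (10.02 − 0.66).
4.12 = 9.36 α, so α = 0.4402.

α = 0.44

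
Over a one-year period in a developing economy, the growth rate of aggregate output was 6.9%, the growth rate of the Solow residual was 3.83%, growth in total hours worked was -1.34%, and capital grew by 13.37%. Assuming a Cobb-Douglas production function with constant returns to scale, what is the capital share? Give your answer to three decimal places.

gY = gA + α·gK + (1−α)·gL, so gY − gA − gL = α(gK − gL).
6.9 − 3.83 + 1.34 = α × (13.37 − (-1.34)).
4.41 = 14.71 α, so α = 0.2998.

The capital share is 0.300.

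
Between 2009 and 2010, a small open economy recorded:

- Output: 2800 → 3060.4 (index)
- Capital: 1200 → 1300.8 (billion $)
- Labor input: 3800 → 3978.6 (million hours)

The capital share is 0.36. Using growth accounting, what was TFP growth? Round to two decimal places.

TFP growth was 3.27%.

Output growth = (3060.4 − 2800) / 2800 = 9.3%.
Capital growth = (1300.8 − 1200) / 1200 = 8.4%.
Labor input growth = (3978.6 − 3800) / 3800 = 4.7%.
Labor's share = 1 − 0.36 = 0.64.
Capital: 0.36 × 8.4 = 3.024 pp.
Labor input: 0.64 × 4.7 = 3.008 pp.
TFP growth = 9.3 − 6.032 = 3.268%.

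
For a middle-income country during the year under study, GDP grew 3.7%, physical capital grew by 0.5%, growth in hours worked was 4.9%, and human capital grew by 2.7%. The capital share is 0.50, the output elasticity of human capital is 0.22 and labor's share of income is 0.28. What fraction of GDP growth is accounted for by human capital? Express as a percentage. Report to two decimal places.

Human capital contributed 0.22 × 2.7 = 0.594 pp.
Share of growth = 0.594 / 3.7 × 100 = 16.0541%.

16.05%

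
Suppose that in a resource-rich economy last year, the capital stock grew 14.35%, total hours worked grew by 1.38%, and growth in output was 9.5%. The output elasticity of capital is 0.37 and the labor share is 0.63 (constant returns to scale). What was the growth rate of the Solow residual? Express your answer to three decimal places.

3.321%

Labor's share = 1 − 0.37 = 0.63.
The capital stock: 0.37 × 14.35 = 5.3095 pp.
Total hours worked: 0.63 × 1.38 = 0.8694 pp.
TFP growth = 9.5 − 6.1789 = 3.3211%.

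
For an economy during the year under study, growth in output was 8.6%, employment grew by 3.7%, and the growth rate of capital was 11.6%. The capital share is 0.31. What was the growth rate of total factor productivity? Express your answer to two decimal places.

2.45%

Labor's share = 1 − 0.31 = 0.69.
Capital: 0.31 × 11.6 = 3.596 pp.
Employment: 0.69 × 3.7 = 2.553 pp.
TFP growth = 8.6 − 6.149 = 2.451%.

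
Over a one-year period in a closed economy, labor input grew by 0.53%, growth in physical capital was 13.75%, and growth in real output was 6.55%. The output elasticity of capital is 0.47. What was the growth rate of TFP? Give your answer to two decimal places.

Labor's share = 1 − 0.47 = 0.53.
Physical capital: 0.47 × 13.75 = 6.4625 pp.
Labor input: 0.53 × 0.53 = 0.2809 pp.
TFP growth = 6.55 − 6.7434 = -0.1934%.

-0.19%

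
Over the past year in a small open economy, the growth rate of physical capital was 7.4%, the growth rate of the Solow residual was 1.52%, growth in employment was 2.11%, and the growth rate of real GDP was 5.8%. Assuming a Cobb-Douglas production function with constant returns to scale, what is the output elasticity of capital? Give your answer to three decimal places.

gY = gA + α·gK + (1−α)·gL, so gY − gA − gL = α(gK − gL).
5.8 − 1.52 − 2.11 = α × (7.4 − 2.11).
2.17 = 5.29 α, so α = 0.41021.

α = 0.410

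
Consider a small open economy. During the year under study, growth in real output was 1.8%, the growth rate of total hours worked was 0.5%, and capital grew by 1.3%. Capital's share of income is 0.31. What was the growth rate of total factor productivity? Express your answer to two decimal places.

Total factor productivity grew 1.05%.

Labor's share = 1 − 0.31 = 0.69.
Capital: 0.31 × 1.3 = 0.403 pp.
Total hours worked: 0.69 × 0.5 = 0.345 pp.
TFP growth = 1.8 − 0.748 = 1.052%.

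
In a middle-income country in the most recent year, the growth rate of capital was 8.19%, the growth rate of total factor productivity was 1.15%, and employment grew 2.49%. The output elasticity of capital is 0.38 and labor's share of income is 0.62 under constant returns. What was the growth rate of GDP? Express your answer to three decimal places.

5.806%

Labor's share = 1 − 0.38 = 0.62.
Capital: 0.38 × 8.19 = 3.1122 pp.
Employment: 0.62 × 2.49 = 1.5438 pp.
Output growth = 1.15 + 4.656 = 5.806%.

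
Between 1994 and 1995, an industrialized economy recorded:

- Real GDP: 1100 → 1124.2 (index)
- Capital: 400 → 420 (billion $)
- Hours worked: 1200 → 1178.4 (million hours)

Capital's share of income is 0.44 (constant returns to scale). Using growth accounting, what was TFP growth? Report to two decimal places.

1.01%

Real GDP growth = (1124.2 − 1100) / 1100 = 2.2%.
Capital growth = (420 − 400) / 400 = 5%.
Hours worked growth = (1178.4 − 1200) / 1200 = -1.8%.
Labor's share = 1 − 0.44 = 0.56.
Capital: 0.44 × 5 = 2.2 pp.
Hours worked: 0.56 × (-1.8) = -1.008 pp.
TFP growth = 2.2 − 1.192 = 1.008%.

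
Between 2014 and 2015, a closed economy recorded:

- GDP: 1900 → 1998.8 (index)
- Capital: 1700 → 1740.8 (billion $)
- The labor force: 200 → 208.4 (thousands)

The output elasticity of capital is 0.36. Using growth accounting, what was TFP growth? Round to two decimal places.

1.65%

GDP growth = (1998.8 − 1900) / 1900 = 5.2%.
Capital growth = (1740.8 − 1700) / 1700 = 2.4%.
The labor force growth = (208.4 − 200) / 200 = 4.2%.
Labor's share = 1 − 0.36 = 0.64.
Capital: 0.36 × 2.4 = 0.864 pp.
The labor force: 0.64 × 4.2 = 2.688 pp.
TFP growth = 5.2 − 3.552 = 1.648%.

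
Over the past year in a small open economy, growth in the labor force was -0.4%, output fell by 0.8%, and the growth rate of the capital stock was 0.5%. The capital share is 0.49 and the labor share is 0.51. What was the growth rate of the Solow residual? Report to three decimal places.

Labor's share = 1 − 0.49 = 0.51.
The capital stock: 0.49 × 0.5 = 0.245 pp.
The labor force: 0.51 × (-0.4) = -0.204 pp.
TFP growth = -0.8 − 0.041 = -0.841%.

-0.841%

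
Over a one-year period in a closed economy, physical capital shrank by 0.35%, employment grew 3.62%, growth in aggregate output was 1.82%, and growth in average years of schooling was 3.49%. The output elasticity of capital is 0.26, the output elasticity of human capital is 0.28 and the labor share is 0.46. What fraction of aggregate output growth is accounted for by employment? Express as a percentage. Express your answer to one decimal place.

Labor's share = 1 − 0.26 − 0.28 = 0.46.
Employment contributed 0.46 × 3.62 = 1.6652 pp.
Share of growth = 1.6652 / 1.82 × 100 = 91.495%.

91.5%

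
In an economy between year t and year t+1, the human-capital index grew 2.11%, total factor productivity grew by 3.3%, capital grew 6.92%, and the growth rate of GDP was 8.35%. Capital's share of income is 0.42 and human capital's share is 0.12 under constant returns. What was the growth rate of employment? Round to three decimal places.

Labor's share = 1 − 0.42 − 0.12 = 0.46.
gY = gA + 0.42×6.92 + 0.12×2.11 + 0.46×g.
0.46×g = 8.35 − 3.3 − 3.1596 = 1.8904.
g = 1.8904 / 0.46 = 4.10957%.

Employment grew 4.110%.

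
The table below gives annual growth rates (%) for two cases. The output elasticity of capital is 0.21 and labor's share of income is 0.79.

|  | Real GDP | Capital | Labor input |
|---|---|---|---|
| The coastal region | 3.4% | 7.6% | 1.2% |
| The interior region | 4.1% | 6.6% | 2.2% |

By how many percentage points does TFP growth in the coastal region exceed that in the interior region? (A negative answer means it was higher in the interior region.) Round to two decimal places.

-0.12 percentage points

Labor's share = 1 − 0.21 = 0.79.
The coastal region: TFP = 3.4 − 1.596 − 0.948 = 0.856%.
The interior region: TFP = 4.1 − 1.386 − 1.738 = 0.976%.
Difference = 0.856 − (0.976) = -0.12 pp.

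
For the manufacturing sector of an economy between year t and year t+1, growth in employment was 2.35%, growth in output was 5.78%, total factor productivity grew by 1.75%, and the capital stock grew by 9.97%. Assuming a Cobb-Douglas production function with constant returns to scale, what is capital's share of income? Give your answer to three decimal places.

gY = gA + α·gK + (1−α)·gL, so gY − gA − gL = α(gK − gL).
5.78 − 1.75 − 2.35 = α × (9.97 − 2.35).
1.68 = 7.62 α, so α = 0.22047.

0.220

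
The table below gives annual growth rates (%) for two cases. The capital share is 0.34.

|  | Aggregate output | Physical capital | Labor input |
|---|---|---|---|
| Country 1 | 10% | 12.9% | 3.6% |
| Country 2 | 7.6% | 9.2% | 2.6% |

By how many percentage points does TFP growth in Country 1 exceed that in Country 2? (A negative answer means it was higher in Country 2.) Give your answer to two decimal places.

0.48 percentage points

Labor's share = 1 − 0.34 = 0.66.
Country 1: TFP = 10 − 4.386 − 2.376 = 3.238%.
Country 2: TFP = 7.6 − 3.128 − 1.716 = 2.756%.
Difference = 3.238 − (2.756) = 0.482 pp.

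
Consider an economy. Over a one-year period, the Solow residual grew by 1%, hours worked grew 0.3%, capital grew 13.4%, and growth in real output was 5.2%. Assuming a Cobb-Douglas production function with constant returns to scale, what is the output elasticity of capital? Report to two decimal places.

gY = gA + α·gK + (1−α)·gL, so gY − gA − gL = α(gK − gL).
5.2 − 1 − 0.3 = α × (13.4 − 0.3).
3.9 = 13.1 α, so α = 0.2977.

The output elasticity of capital is 0.30.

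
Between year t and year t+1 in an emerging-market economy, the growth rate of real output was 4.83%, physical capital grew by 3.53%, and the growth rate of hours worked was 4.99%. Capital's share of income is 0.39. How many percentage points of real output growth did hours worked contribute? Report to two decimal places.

Labor's share = 1 − 0.39 = 0.61.
Contribution = share × growth = 0.61 × 4.99 = 3.0439 pp.

3.04 percentage points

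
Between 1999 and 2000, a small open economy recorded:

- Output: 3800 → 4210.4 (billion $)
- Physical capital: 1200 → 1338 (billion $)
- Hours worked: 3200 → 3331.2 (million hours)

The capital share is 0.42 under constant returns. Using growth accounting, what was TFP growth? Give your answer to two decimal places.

Output growth = (4210.4 − 3800) / 3800 = 10.8%.
Physical capital growth = (1338 − 1200) / 1200 = 11.5%.
Hours worked growth = (3331.2 − 3200) / 3200 = 4.1%.
Labor's share = 1 − 0.42 = 0.58.
Physical capital: 0.42 × 11.5 = 4.83 pp.
Hours worked: 0.58 × 4.1 = 2.378 pp.
TFP growth = 10.8 − 7.208 = 3.592%.

3.59%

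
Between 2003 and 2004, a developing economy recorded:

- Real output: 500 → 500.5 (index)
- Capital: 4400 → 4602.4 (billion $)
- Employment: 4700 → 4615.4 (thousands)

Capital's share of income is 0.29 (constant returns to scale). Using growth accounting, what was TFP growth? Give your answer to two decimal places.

TFP growth was 0.04%.

Real output growth = (500.5 − 500) / 500 = 0.1%.
Capital growth = (4602.4 − 4400) / 4400 = 4.6%.
Employment growth = (4615.4 − 4700) / 4700 = -1.8%.
Labor's share = 1 − 0.29 = 0.71.
Capital: 0.29 × 4.6 = 1.334 pp.
Employment: 0.71 × (-1.8) = -1.278 pp.
TFP growth = 0.1 − 0.056 = 0.044%.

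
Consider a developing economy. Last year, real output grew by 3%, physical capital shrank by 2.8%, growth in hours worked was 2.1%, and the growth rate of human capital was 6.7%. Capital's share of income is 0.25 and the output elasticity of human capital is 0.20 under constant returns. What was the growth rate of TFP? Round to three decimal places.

1.205%

Labor's share = 1 − 0.25 − 0.2 = 0.55.
Physical capital: 0.25 × (-2.8) = -0.7 pp.
Human capital: 0.2 × 6.7 = 1.34 pp.
Hours worked: 0.55 × 2.1 = 1.155 pp.
TFP growth = 3 − 1.795 = 1.205%.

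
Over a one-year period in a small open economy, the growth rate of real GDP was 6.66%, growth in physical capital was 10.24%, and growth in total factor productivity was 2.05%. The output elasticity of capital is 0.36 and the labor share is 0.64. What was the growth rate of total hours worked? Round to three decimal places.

1.443%

Labor's share = 1 − 0.36 = 0.64.
gY = gA + 0.36×10.24 + 0.64×g.
0.64×g = 6.66 − 2.05 − 3.6864 = 0.9236.
g = 0.9236 / 0.64 = 1.44313%.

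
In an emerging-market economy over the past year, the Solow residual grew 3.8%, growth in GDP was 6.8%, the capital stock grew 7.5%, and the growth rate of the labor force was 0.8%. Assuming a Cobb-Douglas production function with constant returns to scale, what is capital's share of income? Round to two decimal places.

gY = gA + α·gK + (1−α)·gL, so gY − gA − gL = α(gK − gL).
6.8 − 3.8 − 0.8 = α × (7.5 − 0.8).
2.2 = 6.7 α, so α = 0.3284.

α = 0.33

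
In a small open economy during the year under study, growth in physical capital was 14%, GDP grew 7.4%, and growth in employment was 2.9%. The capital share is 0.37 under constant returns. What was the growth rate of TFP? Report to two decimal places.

Labor's share = 1 − 0.37 = 0.63.
Physical capital: 0.37 × 14 = 5.18 pp.
Employment: 0.63 × 2.9 = 1.827 pp.
TFP growth = 7.4 − 7.007 = 0.393%.

0.39%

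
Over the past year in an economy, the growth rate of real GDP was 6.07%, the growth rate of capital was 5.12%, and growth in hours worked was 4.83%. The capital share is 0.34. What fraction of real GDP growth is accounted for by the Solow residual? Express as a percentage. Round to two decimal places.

Labor's share = 1 − 0.34 = 0.66.
Capital: 0.34 × 5.12 = 1.7408 pp.
Hours worked: 0.66 × 4.83 = 3.1878 pp.
TFP growth = 6.07 − 4.9286 = 1.1414%.
TFP share of growth = 1.1414 / 6.07 × 100 = 18.804%.

The Solow residual accounted for 18.80% of growth.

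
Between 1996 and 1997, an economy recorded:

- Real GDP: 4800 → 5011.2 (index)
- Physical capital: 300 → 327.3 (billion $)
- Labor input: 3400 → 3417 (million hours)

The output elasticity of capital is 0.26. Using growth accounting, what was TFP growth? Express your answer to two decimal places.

Real GDP growth = (5011.2 − 4800) / 4800 = 4.4%.
Physical capital growth = (327.3 − 300) / 300 = 9.1%.
Labor input growth = (3417 − 3400) / 3400 = 0.5%.
Labor's share = 1 − 0.26 = 0.74.
Physical capital: 0.26 × 9.1 = 2.366 pp.
Labor input: 0.74 × 0.5 = 0.37 pp.
TFP growth = 4.4 − 2.736 = 1.664%.

1.66%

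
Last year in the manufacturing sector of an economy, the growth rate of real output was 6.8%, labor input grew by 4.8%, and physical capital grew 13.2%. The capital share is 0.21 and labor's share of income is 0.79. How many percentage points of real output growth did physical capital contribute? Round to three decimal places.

2.772 pp

Contribution = share × growth = 0.21 × 13.2 = 2.772 pp.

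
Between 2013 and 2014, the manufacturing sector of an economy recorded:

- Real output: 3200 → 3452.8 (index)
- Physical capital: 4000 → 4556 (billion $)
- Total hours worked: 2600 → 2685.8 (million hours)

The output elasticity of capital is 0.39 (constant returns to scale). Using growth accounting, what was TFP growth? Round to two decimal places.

0.47%

Real output growth = (3452.8 − 3200) / 3200 = 7.9%.
Physical capital growth = (4556 − 4000) / 4000 = 13.9%.
Total hours worked growth = (2685.8 − 2600) / 2600 = 3.3%.
Labor's share = 1 − 0.39 = 0.61.
Physical capital: 0.39 × 13.9 = 5.421 pp.
Total hours worked: 0.61 × 3.3 = 2.013 pp.
TFP growth = 7.9 − 7.434 = 0.466%.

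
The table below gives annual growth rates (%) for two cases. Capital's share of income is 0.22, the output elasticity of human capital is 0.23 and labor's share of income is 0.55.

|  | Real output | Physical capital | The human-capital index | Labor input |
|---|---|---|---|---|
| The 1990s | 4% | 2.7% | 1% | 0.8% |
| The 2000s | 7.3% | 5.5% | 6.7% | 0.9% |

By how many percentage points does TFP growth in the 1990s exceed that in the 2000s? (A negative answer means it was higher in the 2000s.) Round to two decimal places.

-1.32 percentage points

Labor's share = 1 − 0.22 − 0.23 = 0.55.
The 1990s: TFP = 4 − 0.594 − 0.23 − 0.44 = 2.736%.
The 2000s: TFP = 7.3 − 1.21 − 1.541 − 0.495 = 4.054%.
Difference = 2.736 − (4.054) = -1.318 pp.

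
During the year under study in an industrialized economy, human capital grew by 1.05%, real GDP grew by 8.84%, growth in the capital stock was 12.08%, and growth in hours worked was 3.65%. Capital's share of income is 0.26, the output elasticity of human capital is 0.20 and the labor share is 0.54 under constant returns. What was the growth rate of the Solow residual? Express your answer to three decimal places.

The Solow residual grew 3.518%.

Labor's share = 1 − 0.26 − 0.2 = 0.54.
The capital stock: 0.26 × 12.08 = 3.1408 pp.
Human capital: 0.2 × 1.05 = 0.21 pp.
Hours worked: 0.54 × 3.65 = 1.971 pp.
TFP growth = 8.84 − 5.3218 = 3.5182%.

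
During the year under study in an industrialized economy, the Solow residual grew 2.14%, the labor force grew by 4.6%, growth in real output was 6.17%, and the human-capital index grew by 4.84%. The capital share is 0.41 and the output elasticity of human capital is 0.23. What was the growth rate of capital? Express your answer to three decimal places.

Labor's share = 1 − 0.41 − 0.23 = 0.36.
gY = gA + 0.23×4.84 + 0.36×4.6 + 0.41×g.
0.41×g = 6.17 − 2.14 − 2.7692 = 1.2608.
g = 1.2608 / 0.41 = 3.07512%.

3.075%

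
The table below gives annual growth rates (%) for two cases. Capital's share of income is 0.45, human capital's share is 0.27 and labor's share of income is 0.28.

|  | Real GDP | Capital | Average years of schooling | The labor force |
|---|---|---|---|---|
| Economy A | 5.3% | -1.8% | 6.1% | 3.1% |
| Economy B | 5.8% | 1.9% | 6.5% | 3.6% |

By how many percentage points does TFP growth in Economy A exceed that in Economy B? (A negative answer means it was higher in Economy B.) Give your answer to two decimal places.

Labor's share = 1 − 0.45 − 0.27 = 0.28.
Economy A: TFP = 5.3 + 0.81 − 1.647 − 0.868 = 3.595%.
Economy B: TFP = 5.8 − 0.855 − 1.755 − 1.008 = 2.182%.
Difference = 3.595 − (2.182) = 1.413 pp.

1.41 percentage points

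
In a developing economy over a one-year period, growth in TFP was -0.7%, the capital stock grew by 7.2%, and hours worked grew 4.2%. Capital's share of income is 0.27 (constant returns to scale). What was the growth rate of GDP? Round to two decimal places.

Labor's share = 1 − 0.27 = 0.73.
The capital stock: 0.27 × 7.2 = 1.944 pp.
Hours worked: 0.73 × 4.2 = 3.066 pp.
Output growth = -0.7 + 5.01 = 4.31%.

4.31%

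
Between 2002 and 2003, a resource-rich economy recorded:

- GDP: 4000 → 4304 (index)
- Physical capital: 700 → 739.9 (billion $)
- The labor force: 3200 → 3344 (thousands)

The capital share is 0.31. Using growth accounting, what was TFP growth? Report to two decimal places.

GDP growth = (4304 − 4000) / 4000 = 7.6%.
Physical capital growth = (739.9 − 700) / 700 = 5.7%.
The labor force growth = (3344 − 3200) / 3200 = 4.5%.
Labor's share = 1 − 0.31 = 0.69.
Physical capital: 0.31 × 5.7 = 1.767 pp.
The labor force: 0.69 × 4.5 = 3.105 pp.
TFP growth = 7.6 − 4.872 = 2.728%.

TFP grew 2.73%.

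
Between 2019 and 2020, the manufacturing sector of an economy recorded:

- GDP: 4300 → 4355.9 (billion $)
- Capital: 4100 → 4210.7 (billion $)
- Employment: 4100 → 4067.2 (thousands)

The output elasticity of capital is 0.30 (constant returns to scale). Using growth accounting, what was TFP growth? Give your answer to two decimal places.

GDP growth = (4355.9 − 4300) / 4300 = 1.3%.
Capital growth = (4210.7 − 4100) / 4100 = 2.7%.
Employment growth = (4067.2 − 4100) / 4100 = -0.8%.
Labor's share = 1 − 0.3 = 0.7.
Capital: 0.3 × 2.7 = 0.81 pp.
Employment: 0.7 × (-0.8) = -0.56 pp.
TFP growth = 1.3 − 0.25 = 1.05%.

TFP grew 1.05%.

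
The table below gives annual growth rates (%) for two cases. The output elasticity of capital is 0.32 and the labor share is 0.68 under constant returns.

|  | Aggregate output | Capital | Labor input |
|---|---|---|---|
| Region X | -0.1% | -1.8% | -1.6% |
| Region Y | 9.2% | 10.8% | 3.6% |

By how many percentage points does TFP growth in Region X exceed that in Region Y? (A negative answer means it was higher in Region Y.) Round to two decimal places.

Labor's share = 1 − 0.32 = 0.68.
Region X: TFP = -0.1 + 0.576 + 1.088 = 1.564%.
Region Y: TFP = 9.2 − 3.456 − 2.448 = 3.296%.
Difference = 1.564 − (3.296) = -1.732 pp.

-1.73 percentage points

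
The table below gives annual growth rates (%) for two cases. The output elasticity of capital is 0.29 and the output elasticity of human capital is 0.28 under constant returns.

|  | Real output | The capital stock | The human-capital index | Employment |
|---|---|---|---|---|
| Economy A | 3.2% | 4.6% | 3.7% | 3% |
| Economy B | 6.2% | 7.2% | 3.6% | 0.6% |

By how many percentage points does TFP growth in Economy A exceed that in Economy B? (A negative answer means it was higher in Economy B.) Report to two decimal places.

-3.31 percentage points

Labor's share = 1 − 0.29 − 0.28 = 0.43.
Economy A: TFP = 3.2 − 1.334 − 1.036 − 1.29 = -0.46%.
Economy B: TFP = 6.2 − 2.088 − 1.008 − 0.258 = 2.846%.
Difference = -0.46 − (2.846) = -3.306 pp.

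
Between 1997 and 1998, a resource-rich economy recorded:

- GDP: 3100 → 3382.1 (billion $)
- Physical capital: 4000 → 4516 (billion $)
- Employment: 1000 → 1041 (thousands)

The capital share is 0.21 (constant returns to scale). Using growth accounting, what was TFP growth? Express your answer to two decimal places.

GDP growth = (3382.1 − 3100) / 3100 = 9.1%.
Physical capital growth = (4516 − 4000) / 4000 = 12.9%.
Employment growth = (1041 − 1000) / 1000 = 4.1%.
Labor's share = 1 − 0.21 = 0.79.
Physical capital: 0.21 × 12.9 = 2.709 pp.
Employment: 0.79 × 4.1 = 3.239 pp.
TFP growth = 9.1 − 5.948 = 3.152%.

TFP grew 3.15%.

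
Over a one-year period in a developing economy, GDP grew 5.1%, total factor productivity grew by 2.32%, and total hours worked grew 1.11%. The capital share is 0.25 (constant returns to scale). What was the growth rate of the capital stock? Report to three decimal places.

7.790%

Labor's share = 1 − 0.25 = 0.75.
gY = gA + 0.75×1.11 + 0.25×g.
0.25×g = 5.1 − 2.32 − 0.8325 = 1.9475.
g = 1.9475 / 0.25 = 7.79%.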